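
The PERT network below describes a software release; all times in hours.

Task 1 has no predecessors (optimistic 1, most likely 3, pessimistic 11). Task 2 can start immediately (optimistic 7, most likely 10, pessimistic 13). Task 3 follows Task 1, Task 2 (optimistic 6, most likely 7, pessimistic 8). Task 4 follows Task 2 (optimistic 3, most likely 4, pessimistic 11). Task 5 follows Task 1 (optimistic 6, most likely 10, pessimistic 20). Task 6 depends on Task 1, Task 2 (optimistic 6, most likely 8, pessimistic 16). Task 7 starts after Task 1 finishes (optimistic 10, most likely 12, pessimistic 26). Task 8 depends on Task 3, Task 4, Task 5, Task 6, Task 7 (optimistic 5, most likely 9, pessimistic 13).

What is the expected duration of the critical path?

te_Task 1 = (1 + 4·3 + 11)/6 = 24/6 = 4
te_Task 2 = (7 + 4·10 + 13)/6 = 60/6 = 10
te_Task 3 = (6 + 4·7 + 8)/6 = 42/6 = 7
te_Task 4 = (3 + 4·4 + 11)/6 = 30/6 = 5
te_Task 5 = (6 + 4·10 + 20)/6 = 66/6 = 11
te_Task 6 = (6 + 4·8 + 16)/6 = 54/6 = 9
te_Task 7 = (10 + 4·12 + 26)/6 = 84/6 = 14
te_Task 8 = (5 + 4·9 + 13)/6 = 54/6 = 9

Forward pass:
ES_Task 1 = 0; EF_Task 1 = 4
ES_Task 2 = 0; EF_Task 2 = 10
ES_Task 3 = max(EF_Task 1=4, EF_Task 2=10) = 10; EF_Task 3 = 10+7 = 17
ES_Task 4 = 10; EF_Task 4 = 10+5 = 15
ES_Task 5 = 4; EF_Task 5 = 4+11 = 15
ES_Task 6 = max(EF_Task 1=4, EF_Task 2=10) = 10; EF_Task 6 = 10+9 = 19
ES_Task 7 = 4; EF_Task 7 = 4+14 = 18
ES_Task 8 = max(EF_Task 3=17, EF_Task 4=15, EF_Task 5=15, EF_Task 6=19, EF_Task 7=18) = 19; EF_Task 8 = 19+9 = 28
Expected project duration μ = 28 hours. Critical path: Task 2 → Task 6 → Task 8.

28 hours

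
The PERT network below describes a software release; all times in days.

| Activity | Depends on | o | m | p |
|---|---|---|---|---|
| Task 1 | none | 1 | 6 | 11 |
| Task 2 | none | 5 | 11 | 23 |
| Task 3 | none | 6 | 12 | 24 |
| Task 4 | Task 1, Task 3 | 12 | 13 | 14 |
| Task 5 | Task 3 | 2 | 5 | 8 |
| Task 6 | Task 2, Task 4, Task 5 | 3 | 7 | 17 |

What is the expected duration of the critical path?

te_Task 1 = (1 + 4·6 + 11)/6 = 36/6 = 6
te_Task 2 = (5 + 4·11 + 23)/6 = 72/6 = 12
te_Task 3 = (6 + 4·12 + 24)/6 = 78/6 = 13
te_Task 4 = (12 + 4·13 + 14)/6 = 78/6 = 13
te_Task 5 = (2 + 4·5 + 8)/6 = 30/6 = 5
te_Task 6 = (3 + 4·7 + 17)/6 = 48/6 = 8

Forward pass:
ES_Task 1 = 0; EF_Task 1 = 6
ES_Task 2 = 0; EF_Task 2 = 12
ES_Task 3 = 0; EF_Task 3 = 13
ES_Task 4 = max(EF_Task 1=6, EF_Task 3=13) = 13; EF_Task 4 = 13+13 = 26
ES_Task 5 = 13; EF_Task 5 = 13+5 = 18
ES_Task 6 = max(EF_Task 2=12, EF_Task 4=26, EF_Task 5=18) = 26; EF_Task 6 = 26+8 = 34
Expected project duration μ = 34 days. Critical path: Task 3 → Task 4 → Task 6.

34 days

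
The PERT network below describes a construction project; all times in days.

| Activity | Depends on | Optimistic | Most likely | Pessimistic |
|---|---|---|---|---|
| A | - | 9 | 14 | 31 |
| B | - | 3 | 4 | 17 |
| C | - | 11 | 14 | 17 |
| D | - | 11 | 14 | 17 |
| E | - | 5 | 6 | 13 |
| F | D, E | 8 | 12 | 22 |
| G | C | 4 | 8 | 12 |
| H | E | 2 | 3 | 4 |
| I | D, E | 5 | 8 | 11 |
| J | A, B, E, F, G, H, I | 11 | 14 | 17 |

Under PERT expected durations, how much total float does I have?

te_A = (9 + 4·14 + 31)/6 = 96/6 = 16
te_B = (3 + 4·4 + 17)/6 = 36/6 = 6
te_C = (11 + 4·14 + 17)/6 = 84/6 = 14
te_D = (11 + 4·14 + 17)/6 = 84/6 = 14
te_E = (5 + 4·6 + 13)/6 = 42/6 = 7
te_F = (8 + 4·12 + 22)/6 = 78/6 = 13
te_G = (4 + 4·8 + 12)/6 = 48/6 = 8
te_H = (2 + 4·3 + 4)/6 = 18/6 = 3
te_I = (5 + 4·8 + 11)/6 = 48/6 = 8
te_J = (11 + 4·14 + 17)/6 = 84/6 = 14

Forward pass:
ES_A = 0; EF_A = 16
ES_B = 0; EF_B = 6
ES_C = 0; EF_C = 14
ES_D = 0; EF_D = 14
ES_E = 0; EF_E = 7
ES_F = max(EF_D=14, EF_E=7) = 14; EF_F = 14+13 = 27
ES_G = 14; EF_G = 14+8 = 22
ES_H = 7; EF_H = 7+3 = 10
ES_I = max(EF_D=14, EF_E=7) = 14; EF_I = 14+8 = 22
ES_J = max(EF_A=16, EF_B=6, EF_E=7, EF_F=27, EF_G=22, EF_H=10, EF_I=22) = 27; EF_J = 27+14 = 41
Expected project duration μ = 41 days. Critical path: D → F → J.

Backward pass:
LF_J = 41; LS_J = 41−14 = 27
LF_I = LS_J = 27; LS_I = 27−8 = 19
LF_H = LS_J = 27; LS_H = 27−3 = 24
LF_G = LS_J = 27; LS_G = 27−8 = 19
LF_F = LS_J = 27; LS_F = 27−13 = 14
LF_E = min(LS_F=14, LS_H=24, LS_I=19, LS_J=27) = 14; LS_E = 14−7 = 7
LF_D = min(LS_F=14, LS_I=19) = 14; LS_D = 14−14 = 0
LF_C = LS_G = 19; LS_C = 19−14 = 5
LF_B = LS_J = 27; LS_B = 27−6 = 21
LF_A = LS_J = 27; LS_A = 27−16 = 11
Slack_I = LS_I − ES_I = 19 − 14 = 5

5 days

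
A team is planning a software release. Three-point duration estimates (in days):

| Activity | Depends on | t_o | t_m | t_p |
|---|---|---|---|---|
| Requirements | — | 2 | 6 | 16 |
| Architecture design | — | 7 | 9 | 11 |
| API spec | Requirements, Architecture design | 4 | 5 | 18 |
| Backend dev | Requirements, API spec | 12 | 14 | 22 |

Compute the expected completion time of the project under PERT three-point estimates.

31 days

te_Requirements = (2 + 4·6 + 16)/6 = 42/6 = 7
te_Architecture design = (7 + 4·9 + 11)/6 = 54/6 = 9
te_API spec = (4 + 4·5 + 18)/6 = 42/6 = 7
te_Backend dev = (12 + 4·14 + 22)/6 = 90/6 = 15

Forward pass:
ES_Requirements = 0; EF_Requirements = 7
ES_Architecture design = 0; EF_Architecture design = 9
ES_API spec = max(EF_Requirements=7, EF_Architecture design=9) = 9; EF_API spec = 9+7 = 16
ES_Backend dev = max(EF_Requirements=7, EF_API spec=16) = 16; EF_Backend dev = 16+15 = 31
Expected project duration μ = 31 days. Critical path: Architecture design → API spec → Backend dev.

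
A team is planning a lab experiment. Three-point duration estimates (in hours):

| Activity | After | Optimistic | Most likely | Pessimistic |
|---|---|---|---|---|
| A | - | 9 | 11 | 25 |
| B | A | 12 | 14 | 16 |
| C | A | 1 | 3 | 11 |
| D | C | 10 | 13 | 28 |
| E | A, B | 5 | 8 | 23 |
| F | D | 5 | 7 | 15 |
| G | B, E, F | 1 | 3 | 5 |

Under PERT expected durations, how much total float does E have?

3 hours

te_A = (9 + 4·11 + 25)/6 = 78/6 = 13
te_B = (12 + 4·14 + 16)/6 = 84/6 = 14
te_C = (1 + 4·3 + 11)/6 = 24/6 = 4
te_D = (10 + 4·13 + 28)/6 = 90/6 = 15
te_E = (5 + 4·8 + 23)/6 = 60/6 = 10
te_F = (5 + 4·7 + 15)/6 = 48/6 = 8
te_G = (1 + 4·3 + 5)/6 = 18/6 = 3

Forward pass:
ES_A = 0; EF_A = 13
ES_B = 13; EF_B = 13+14 = 27
ES_C = 13; EF_C = 13+4 = 17
ES_D = 17; EF_D = 17+15 = 32
ES_E = max(EF_A=13, EF_B=27) = 27; EF_E = 27+10 = 37
ES_F = 32; EF_F = 32+8 = 40
ES_G = max(EF_B=27, EF_E=37, EF_F=40) = 40; EF_G = 40+3 = 43
Expected project duration μ = 43 hours. Critical path: A → C → D → F → G.

Backward pass:
LF_G = 43; LS_G = 43−3 = 40
LF_F = LS_G = 40; LS_F = 40−8 = 32
LF_E = LS_G = 40; LS_E = 40−10 = 30
LF_D = LS_F = 32; LS_D = 32−15 = 17
LF_C = LS_D = 17; LS_C = 17−4 = 13
LF_B = min(LS_E=30, LS_G=40) = 30; LS_B = 30−14 = 16
LF_A = min(LS_B=16, LS_C=13, LS_E=30) = 13; LS_A = 13−13 = 0
Slack_E = LS_E − ES_E = 30 − 27 = 3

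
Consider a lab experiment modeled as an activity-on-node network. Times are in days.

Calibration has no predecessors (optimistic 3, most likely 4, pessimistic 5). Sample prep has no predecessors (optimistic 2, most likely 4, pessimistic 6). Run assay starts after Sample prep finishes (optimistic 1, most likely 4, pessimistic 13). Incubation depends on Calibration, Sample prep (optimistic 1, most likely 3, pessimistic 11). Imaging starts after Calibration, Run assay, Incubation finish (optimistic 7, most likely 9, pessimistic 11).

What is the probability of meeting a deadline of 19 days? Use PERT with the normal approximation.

te_Calibration = (3 + 4·4 + 5)/6 = 24/6 = 4; σ²_Calibration = ((5−3)/6)² = 0.111
te_Sample prep = (2 + 4·4 + 6)/6 = 24/6 = 4; σ²_Sample prep = ((6−2)/6)² = 0.444
te_Run assay = (1 + 4·4 + 13)/6 = 30/6 = 5; σ²_Run assay = ((13−1)/6)² = 4.000
te_Incubation = (1 + 4·3 + 11)/6 = 24/6 = 4; σ²_Incubation = ((11−1)/6)² = 2.778
te_Imaging = (7 + 4·9 + 11)/6 = 54/6 = 9; σ²_Imaging = ((11−7)/6)² = 0.444

Forward pass:
ES_Calibration = 0; EF_Calibration = 4
ES_Sample prep = 0; EF_Sample prep = 4
ES_Run assay = 4; EF_Run assay = 4+5 = 9
ES_Incubation = max(EF_Calibration=4, EF_Sample prep=4) = 4; EF_Incubation = 4+4 = 8
ES_Imaging = max(EF_Calibration=4, EF_Run assay=9, EF_Incubation=8) = 9; EF_Imaging = 9+9 = 18
Expected project duration μ = 18 days. Critical path: Sample prep → Run assay → Imaging.

Variance along critical path = 0.444 + 4.000 + 0.444 = 4.889; σ = √4.889 = 2.211 days.
Z = (19 − 18) / 2.211 = 0.452
P(T ≤ 19) = Φ(0.452) ≈ 0.674

0.674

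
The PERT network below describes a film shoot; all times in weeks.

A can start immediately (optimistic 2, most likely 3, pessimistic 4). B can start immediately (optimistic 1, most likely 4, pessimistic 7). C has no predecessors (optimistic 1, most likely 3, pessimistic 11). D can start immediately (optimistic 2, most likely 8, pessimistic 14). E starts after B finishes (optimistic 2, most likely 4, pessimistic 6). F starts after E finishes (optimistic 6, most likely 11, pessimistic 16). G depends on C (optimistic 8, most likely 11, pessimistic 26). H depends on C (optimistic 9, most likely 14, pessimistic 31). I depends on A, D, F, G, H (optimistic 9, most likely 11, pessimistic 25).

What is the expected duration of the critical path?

te_A = (2 + 4·3 + 4)/6 = 18/6 = 3
te_B = (1 + 4·4 + 7)/6 = 24/6 = 4
te_C = (1 + 4·3 + 11)/6 = 24/6 = 4
te_D = (2 + 4·8 + 14)/6 = 48/6 = 8
te_E = (2 + 4·4 + 6)/6 = 24/6 = 4
te_F = (6 + 4·11 + 16)/6 = 66/6 = 11
te_G = (8 + 4·11 + 26)/6 = 78/6 = 13
te_H = (9 + 4·14 + 31)/6 = 96/6 = 16
te_I = (9 + 4·11 + 25)/6 = 78/6 = 13

Forward pass:
ES_A = 0; EF_A = 3
ES_B = 0; EF_B = 4
ES_C = 0; EF_C = 4
ES_D = 0; EF_D = 8
ES_E = 4; EF_E = 4+4 = 8
ES_F = 8; EF_F = 8+11 = 19
ES_G = 4; EF_G = 4+13 = 17
ES_H = 4; EF_H = 4+16 = 20
ES_I = max(EF_A=3, EF_D=8, EF_F=19, EF_G=17, EF_H=20) = 20; EF_I = 20+13 = 33
Expected project duration μ = 33 weeks. Critical path: C → H → I.

33 weeks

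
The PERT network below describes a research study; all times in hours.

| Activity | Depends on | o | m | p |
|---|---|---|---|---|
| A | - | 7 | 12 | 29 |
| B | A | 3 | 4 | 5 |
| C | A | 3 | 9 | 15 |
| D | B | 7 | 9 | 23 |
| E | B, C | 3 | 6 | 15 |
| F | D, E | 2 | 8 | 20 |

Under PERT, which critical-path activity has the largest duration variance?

A

te_A = (7 + 4·12 + 29)/6 = 84/6 = 14; σ²_A = ((29−7)/6)² = 13.444
te_B = (3 + 4·4 + 5)/6 = 24/6 = 4; σ²_B = ((5−3)/6)² = 0.111
te_C = (3 + 4·9 + 15)/6 = 54/6 = 9; σ²_C = ((15−3)/6)² = 4.000
te_D = (7 + 4·9 + 23)/6 = 66/6 = 11; σ²_D = ((23−7)/6)² = 7.111
te_E = (3 + 4·6 + 15)/6 = 42/6 = 7; σ²_E = ((15−3)/6)² = 4.000
te_F = (2 + 4·8 + 20)/6 = 54/6 = 9; σ²_F = ((20−2)/6)² = 9.000

Forward pass:
ES_A = 0; EF_A = 14
ES_B = 14; EF_B = 14+4 = 18
ES_C = 14; EF_C = 14+9 = 23
ES_D = 18; EF_D = 18+11 = 29
ES_E = max(EF_B=18, EF_C=23) = 23; EF_E = 23+7 = 30
ES_F = max(EF_D=29, EF_E=30) = 30; EF_F = 30+9 = 39
Expected project duration μ = 39 hours. Critical path: A → C → E → F.

Variances on critical path: σ²_A=13.444, σ²_C=4.000, σ²_E=4.000, σ²_F=9.000.
Largest is σ²_A = 13.444.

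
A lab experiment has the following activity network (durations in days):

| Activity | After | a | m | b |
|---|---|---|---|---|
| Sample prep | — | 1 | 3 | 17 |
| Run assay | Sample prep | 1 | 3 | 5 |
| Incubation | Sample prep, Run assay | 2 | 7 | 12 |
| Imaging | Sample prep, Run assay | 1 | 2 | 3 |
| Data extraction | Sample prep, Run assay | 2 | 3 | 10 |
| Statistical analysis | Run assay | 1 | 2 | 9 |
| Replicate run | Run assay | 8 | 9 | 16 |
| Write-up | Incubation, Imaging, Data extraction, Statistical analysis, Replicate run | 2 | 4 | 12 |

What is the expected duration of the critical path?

te_Sample prep = (1 + 4·3 + 17)/6 = 30/6 = 5
te_Run assay = (1 + 4·3 + 5)/6 = 18/6 = 3
te_Incubation = (2 + 4·7 + 12)/6 = 42/6 = 7
te_Imaging = (1 + 4·2 + 3)/6 = 12/6 = 2
te_Data extraction = (2 + 4·3 + 10)/6 = 24/6 = 4
te_Statistical analysis = (1 + 4·2 + 9)/6 = 18/6 = 3
te_Replicate run = (8 + 4·9 + 16)/6 = 60/6 = 10
te_Write-up = (2 + 4·4 + 12)/6 = 30/6 = 5

Forward pass:
ES_Sample prep = 0; EF_Sample prep = 5
ES_Run assay = 5; EF_Run assay = 5+3 = 8
ES_Incubation = max(EF_Sample prep=5, EF_Run assay=8) = 8; EF_Incubation = 8+7 = 15
ES_Imaging = max(EF_Sample prep=5, EF_Run assay=8) = 8; EF_Imaging = 8+2 = 10
ES_Data extraction = max(EF_Sample prep=5, EF_Run assay=8) = 8; EF_Data extraction = 8+4 = 12
ES_Statistical analysis = 8; EF_Statistical analysis = 8+3 = 11
ES_Replicate run = 8; EF_Replicate run = 8+10 = 18
ES_Write-up = max(EF_Incubation=15, EF_Imaging=10, EF_Data extraction=12, EF_Statistical analysis=11, EF_Replicate run=18) = 18; EF_Write-up = 18+5 = 23
Expected project duration μ = 23 days. Critical path: Sample prep → Run assay → Replicate run → Write-up.

23 days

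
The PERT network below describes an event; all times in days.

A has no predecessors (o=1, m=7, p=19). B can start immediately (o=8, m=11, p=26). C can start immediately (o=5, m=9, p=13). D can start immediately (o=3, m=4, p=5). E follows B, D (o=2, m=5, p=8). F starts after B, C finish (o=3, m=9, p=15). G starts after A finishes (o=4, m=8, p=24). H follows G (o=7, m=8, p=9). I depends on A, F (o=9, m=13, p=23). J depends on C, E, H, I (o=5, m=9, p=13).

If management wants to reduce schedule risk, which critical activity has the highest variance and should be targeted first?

te_A = (1 + 4·7 + 19)/6 = 48/6 = 8; σ²_A = ((19−1)/6)² = 9.000
te_B = (8 + 4·11 + 26)/6 = 78/6 = 13; σ²_B = ((26−8)/6)² = 9.000
te_C = (5 + 4·9 + 13)/6 = 54/6 = 9; σ²_C = ((13−5)/6)² = 1.778
te_D = (3 + 4·4 + 5)/6 = 24/6 = 4; σ²_D = ((5−3)/6)² = 0.111
te_E = (2 + 4·5 + 8)/6 = 30/6 = 5; σ²_E = ((8−2)/6)² = 1.000
te_F = (3 + 4·9 + 15)/6 = 54/6 = 9; σ²_F = ((15−3)/6)² = 4.000
te_G = (4 + 4·8 + 24)/6 = 60/6 = 10; σ²_G = ((24−4)/6)² = 11.111
te_H = (7 + 4·8 + 9)/6 = 48/6 = 8; σ²_H = ((9−7)/6)² = 0.111
te_I = (9 + 4·13 + 23)/6 = 84/6 = 14; σ²_I = ((23−9)/6)² = 5.444
te_J = (5 + 4·9 + 13)/6 = 54/6 = 9; σ²_J = ((13−5)/6)² = 1.778

Forward pass:
ES_A = 0; EF_A = 8
ES_B = 0; EF_B = 13
ES_C = 0; EF_C = 9
ES_D = 0; EF_D = 4
ES_E = max(EF_B=13, EF_D=4) = 13; EF_E = 13+5 = 18
ES_F = max(EF_B=13, EF_C=9) = 13; EF_F = 13+9 = 22
ES_G = 8; EF_G = 8+10 = 18
ES_H = 18; EF_H = 18+8 = 26
ES_I = max(EF_A=8, EF_F=22) = 22; EF_I = 22+14 = 36
ES_J = max(EF_C=9, EF_E=18, EF_H=26, EF_I=36) = 36; EF_J = 36+9 = 45
Expected project duration μ = 45 days. Critical path: B → F → I → J.

Variances on critical path: σ²_B=9.000, σ²_F=4.000, σ²_I=5.444, σ²_J=1.778.
Largest is σ²_B = 9.000.

B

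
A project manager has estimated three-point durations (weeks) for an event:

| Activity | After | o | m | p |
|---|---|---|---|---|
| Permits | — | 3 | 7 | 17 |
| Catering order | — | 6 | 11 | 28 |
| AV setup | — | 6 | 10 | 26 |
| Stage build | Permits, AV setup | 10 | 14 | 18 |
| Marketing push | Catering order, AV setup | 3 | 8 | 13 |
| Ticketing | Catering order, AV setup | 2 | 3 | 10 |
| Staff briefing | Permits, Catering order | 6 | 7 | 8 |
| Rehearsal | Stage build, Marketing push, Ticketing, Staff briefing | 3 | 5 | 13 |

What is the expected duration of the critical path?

32 weeks

te_Permits = (3 + 4·7 + 17)/6 = 48/6 = 8
te_Catering order = (6 + 4·11 + 28)/6 = 78/6 = 13
te_AV setup = (6 + 4·10 + 26)/6 = 72/6 = 12
te_Stage build = (10 + 4·14 + 18)/6 = 84/6 = 14
te_Marketing push = (3 + 4·8 + 13)/6 = 48/6 = 8
te_Ticketing = (2 + 4·3 + 10)/6 = 24/6 = 4
te_Staff briefing = (6 + 4·7 + 8)/6 = 42/6 = 7
te_Rehearsal = (3 + 4·5 + 13)/6 = 36/6 = 6

Forward pass:
ES_Permits = 0; EF_Permits = 8
ES_Catering order = 0; EF_Catering order = 13
ES_AV setup = 0; EF_AV setup = 12
ES_Stage build = max(EF_Permits=8, EF_AV setup=12) = 12; EF_Stage build = 12+14 = 26
ES_Marketing push = max(EF_Catering order=13, EF_AV setup=12) = 13; EF_Marketing push = 13+8 = 21
ES_Ticketing = max(EF_Catering order=13, EF_AV setup=12) = 13; EF_Ticketing = 13+4 = 17
ES_Staff briefing = max(EF_Permits=8, EF_Catering order=13) = 13; EF_Staff briefing = 13+7 = 20
ES_Rehearsal = max(EF_Stage build=26, EF_Marketing push=21, EF_Ticketing=17, EF_Staff briefing=20) = 26; EF_Rehearsal = 26+6 = 32
Expected project duration μ = 32 weeks. Critical path: AV setup → Stage build → Rehearsal.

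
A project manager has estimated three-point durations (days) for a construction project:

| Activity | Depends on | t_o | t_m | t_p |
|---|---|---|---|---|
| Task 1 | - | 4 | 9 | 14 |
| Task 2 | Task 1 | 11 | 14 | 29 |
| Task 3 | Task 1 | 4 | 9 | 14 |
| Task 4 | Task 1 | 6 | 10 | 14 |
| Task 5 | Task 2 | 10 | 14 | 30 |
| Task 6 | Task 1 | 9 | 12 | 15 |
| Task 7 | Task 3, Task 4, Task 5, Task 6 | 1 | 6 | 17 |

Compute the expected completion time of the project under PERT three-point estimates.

te_Task 1 = (4 + 4·9 + 14)/6 = 54/6 = 9
te_Task 2 = (11 + 4·14 + 29)/6 = 96/6 = 16
te_Task 3 = (4 + 4·9 + 14)/6 = 54/6 = 9
te_Task 4 = (6 + 4·10 + 14)/6 = 60/6 = 10
te_Task 5 = (10 + 4·14 + 30)/6 = 96/6 = 16
te_Task 6 = (9 + 4·12 + 15)/6 = 72/6 = 12
te_Task 7 = (1 + 4·6 + 17)/6 = 42/6 = 7

Forward pass:
ES_Task 1 = 0; EF_Task 1 = 9
ES_Task 2 = 9; EF_Task 2 = 9+16 = 25
ES_Task 3 = 9; EF_Task 3 = 9+9 = 18
ES_Task 4 = 9; EF_Task 4 = 9+10 = 19
ES_Task 5 = 25; EF_Task 5 = 25+16 = 41
ES_Task 6 = 9; EF_Task 6 = 9+12 = 21
ES_Task 7 = max(EF_Task 3=18, EF_Task 4=19, EF_Task 5=41, EF_Task 6=21) = 41; EF_Task 7 = 41+7 = 48
Expected project duration μ = 48 days. Critical path: Task 1 → Task 2 → Task 5 → Task 7.

48 days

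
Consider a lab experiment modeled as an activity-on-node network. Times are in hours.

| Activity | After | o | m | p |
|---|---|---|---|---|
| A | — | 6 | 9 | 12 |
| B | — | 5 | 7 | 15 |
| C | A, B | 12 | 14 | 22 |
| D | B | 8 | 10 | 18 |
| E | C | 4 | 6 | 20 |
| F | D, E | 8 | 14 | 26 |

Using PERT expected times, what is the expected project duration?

47 hours

te_A = (6 + 4·9 + 12)/6 = 54/6 = 9
te_B = (5 + 4·7 + 15)/6 = 48/6 = 8
te_C = (12 + 4·14 + 22)/6 = 90/6 = 15
te_D = (8 + 4·10 + 18)/6 = 66/6 = 11
te_E = (4 + 4·6 + 20)/6 = 48/6 = 8
te_F = (8 + 4·14 + 26)/6 = 90/6 = 15

Forward pass:
ES_A = 0; EF_A = 9
ES_B = 0; EF_B = 8
ES_C = max(EF_A=9, EF_B=8) = 9; EF_C = 9+15 = 24
ES_D = 8; EF_D = 8+11 = 19
ES_E = 24; EF_E = 24+8 = 32
ES_F = max(EF_D=19, EF_E=32) = 32; EF_F = 32+15 = 47
Expected project duration μ = 47 hours. Critical path: A → C → E → F.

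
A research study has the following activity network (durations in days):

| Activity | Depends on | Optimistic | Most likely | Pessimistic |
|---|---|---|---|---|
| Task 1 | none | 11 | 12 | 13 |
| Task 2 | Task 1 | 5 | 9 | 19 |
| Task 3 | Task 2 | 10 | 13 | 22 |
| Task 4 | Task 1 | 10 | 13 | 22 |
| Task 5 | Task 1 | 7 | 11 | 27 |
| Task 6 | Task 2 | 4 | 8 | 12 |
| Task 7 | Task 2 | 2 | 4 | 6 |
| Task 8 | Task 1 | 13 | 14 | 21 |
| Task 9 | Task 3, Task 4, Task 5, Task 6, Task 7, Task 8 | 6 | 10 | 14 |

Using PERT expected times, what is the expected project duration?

46 days

te_Task 1 = (11 + 4·12 + 13)/6 = 72/6 = 12
te_Task 2 = (5 + 4·9 + 19)/6 = 60/6 = 10
te_Task 3 = (10 + 4·13 + 22)/6 = 84/6 = 14
te_Task 4 = (10 + 4·13 + 22)/6 = 84/6 = 14
te_Task 5 = (7 + 4·11 + 27)/6 = 78/6 = 13
te_Task 6 = (4 + 4·8 + 12)/6 = 48/6 = 8
te_Task 7 = (2 + 4·4 + 6)/6 = 24/6 = 4
te_Task 8 = (13 + 4·14 + 21)/6 = 90/6 = 15
te_Task 9 = (6 + 4·10 + 14)/6 = 60/6 = 10

Forward pass:
ES_Task 1 = 0; EF_Task 1 = 12
ES_Task 2 = 12; EF_Task 2 = 12+10 = 22
ES_Task 3 = 22; EF_Task 3 = 22+14 = 36
ES_Task 4 = 12; EF_Task 4 = 12+14 = 26
ES_Task 5 = 12; EF_Task 5 = 12+13 = 25
ES_Task 6 = 22; EF_Task 6 = 22+8 = 30
ES_Task 7 = 22; EF_Task 7 = 22+4 = 26
ES_Task 8 = 12; EF_Task 8 = 12+15 = 27
ES_Task 9 = max(EF_Task 3=36, EF_Task 4=26, EF_Task 5=25, EF_Task 6=30, EF_Task 7=26, EF_Task 8=27) = 36; EF_Task 9 = 36+10 = 46
Expected project duration μ = 46 days. Critical path: Task 1 → Task 2 → Task 3 → Task 9.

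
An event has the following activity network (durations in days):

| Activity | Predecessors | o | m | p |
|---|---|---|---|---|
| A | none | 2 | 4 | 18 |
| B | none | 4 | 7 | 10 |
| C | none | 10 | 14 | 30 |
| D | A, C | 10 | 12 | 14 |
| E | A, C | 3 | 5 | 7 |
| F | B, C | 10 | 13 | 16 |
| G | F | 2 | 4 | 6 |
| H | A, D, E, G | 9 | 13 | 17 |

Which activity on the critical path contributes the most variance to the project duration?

C

te_A = (2 + 4·4 + 18)/6 = 36/6 = 6; σ²_A = ((18−2)/6)² = 7.111
te_B = (4 + 4·7 + 10)/6 = 42/6 = 7; σ²_B = ((10−4)/6)² = 1.000
te_C = (10 + 4·14 + 30)/6 = 96/6 = 16; σ²_C = ((30−10)/6)² = 11.111
te_D = (10 + 4·12 + 14)/6 = 72/6 = 12; σ²_D = ((14−10)/6)² = 0.444
te_E = (3 + 4·5 + 7)/6 = 30/6 = 5; σ²_E = ((7−3)/6)² = 0.444
te_F = (10 + 4·13 + 16)/6 = 78/6 = 13; σ²_F = ((16−10)/6)² = 1.000
te_G = (2 + 4·4 + 6)/6 = 24/6 = 4; σ²_G = ((6−2)/6)² = 0.444
te_H = (9 + 4·13 + 17)/6 = 78/6 = 13; σ²_H = ((17−9)/6)² = 1.778

Forward pass:
ES_A = 0; EF_A = 6
ES_B = 0; EF_B = 7
ES_C = 0; EF_C = 16
ES_D = max(EF_A=6, EF_C=16) = 16; EF_D = 16+12 = 28
ES_E = max(EF_A=6, EF_C=16) = 16; EF_E = 16+5 = 21
ES_F = max(EF_B=7, EF_C=16) = 16; EF_F = 16+13 = 29
ES_G = 29; EF_G = 29+4 = 33
ES_H = max(EF_A=6, EF_D=28, EF_E=21, EF_G=33) = 33; EF_H = 33+13 = 46
Expected project duration μ = 46 days. Critical path: C → F → G → H.

Variances on critical path: σ²_C=11.111, σ²_F=1.000, σ²_G=0.444, σ²_H=1.778.
Largest is σ²_C = 11.111.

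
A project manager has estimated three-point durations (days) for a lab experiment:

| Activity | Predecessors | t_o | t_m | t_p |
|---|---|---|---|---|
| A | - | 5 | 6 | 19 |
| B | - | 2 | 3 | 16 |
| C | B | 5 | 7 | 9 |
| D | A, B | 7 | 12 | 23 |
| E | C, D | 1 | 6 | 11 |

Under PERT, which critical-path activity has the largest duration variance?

D

te_A = (5 + 4·6 + 19)/6 = 48/6 = 8; σ²_A = ((19−5)/6)² = 5.444
te_B = (2 + 4·3 + 16)/6 = 30/6 = 5; σ²_B = ((16−2)/6)² = 5.444
te_C = (5 + 4·7 + 9)/6 = 42/6 = 7; σ²_C = ((9−5)/6)² = 0.444
te_D = (7 + 4·12 + 23)/6 = 78/6 = 13; σ²_D = ((23−7)/6)² = 7.111
te_E = (1 + 4·6 + 11)/6 = 36/6 = 6; σ²_E = ((11−1)/6)² = 2.778

Forward pass:
ES_A = 0; EF_A = 8
ES_B = 0; EF_B = 5
ES_C = 5; EF_C = 5+7 = 12
ES_D = max(EF_A=8, EF_B=5) = 8; EF_D = 8+13 = 21
ES_E = max(EF_C=12, EF_D=21) = 21; EF_E = 21+6 = 27
Expected project duration μ = 27 days. Critical path: A → D → E.

Variances on critical path: σ²_A=5.444, σ²_D=7.111, σ²_E=2.778.
Largest is σ²_D = 7.111.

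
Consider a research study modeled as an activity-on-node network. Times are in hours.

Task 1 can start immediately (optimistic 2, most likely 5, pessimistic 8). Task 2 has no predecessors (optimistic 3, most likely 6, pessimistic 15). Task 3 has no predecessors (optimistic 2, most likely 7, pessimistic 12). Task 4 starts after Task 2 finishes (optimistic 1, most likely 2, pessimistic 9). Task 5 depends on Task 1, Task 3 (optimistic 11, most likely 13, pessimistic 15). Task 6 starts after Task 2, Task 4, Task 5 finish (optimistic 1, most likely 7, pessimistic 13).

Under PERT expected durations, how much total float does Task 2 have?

10 hours

te_Task 1 = (2 + 4·5 + 8)/6 = 30/6 = 5
te_Task 2 = (3 + 4·6 + 15)/6 = 42/6 = 7
te_Task 3 = (2 + 4·7 + 12)/6 = 42/6 = 7
te_Task 4 = (1 + 4·2 + 9)/6 = 18/6 = 3
te_Task 5 = (11 + 4·13 + 15)/6 = 78/6 = 13
te_Task 6 = (1 + 4·7 + 13)/6 = 42/6 = 7

Forward pass:
ES_Task 1 = 0; EF_Task 1 = 5
ES_Task 2 = 0; EF_Task 2 = 7
ES_Task 3 = 0; EF_Task 3 = 7
ES_Task 4 = 7; EF_Task 4 = 7+3 = 10
ES_Task 5 = max(EF_Task 1=5, EF_Task 3=7) = 7; EF_Task 5 = 7+13 = 20
ES_Task 6 = max(EF_Task 2=7, EF_Task 4=10, EF_Task 5=20) = 20; EF_Task 6 = 20+7 = 27
Expected project duration μ = 27 hours. Critical path: Task 3 → Task 5 → Task 6.

Backward pass:
LF_Task 6 = 27; LS_Task 6 = 27−7 = 20
LF_Task 5 = LS_Task 6 = 20; LS_Task 5 = 20−13 = 7
LF_Task 4 = LS_Task 6 = 20; LS_Task 4 = 20−3 = 17
LF_Task 3 = LS_Task 5 = 7; LS_Task 3 = 7−7 = 0
LF_Task 2 = min(LS_Task 4=17, LS_Task 6=20) = 17; LS_Task 2 = 17−7 = 10
LF_Task 1 = LS_Task 5 = 7; LS_Task 1 = 7−5 = 2
Slack_Task 2 = LS_Task 2 − ES_Task 2 = 10 − 0 = 10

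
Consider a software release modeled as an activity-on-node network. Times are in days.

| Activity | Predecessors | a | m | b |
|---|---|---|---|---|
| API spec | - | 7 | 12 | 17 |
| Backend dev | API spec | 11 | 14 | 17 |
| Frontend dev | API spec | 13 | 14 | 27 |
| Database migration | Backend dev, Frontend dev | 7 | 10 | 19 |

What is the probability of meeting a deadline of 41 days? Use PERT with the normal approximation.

0.716

te_API spec = (7 + 4·12 + 17)/6 = 72/6 = 12; σ²_API spec = ((17−7)/6)² = 2.778
te_Backend dev = (11 + 4·14 + 17)/6 = 84/6 = 14; σ²_Backend dev = ((17−11)/6)² = 1.000
te_Frontend dev = (13 + 4·14 + 27)/6 = 96/6 = 16; σ²_Frontend dev = ((27−13)/6)² = 5.444
te_Database migration = (7 + 4·10 + 19)/6 = 66/6 = 11; σ²_Database migration = ((19−7)/6)² = 4.000

Forward pass:
ES_API spec = 0; EF_API spec = 12
ES_Backend dev = 12; EF_Backend dev = 12+14 = 26
ES_Frontend dev = 12; EF_Frontend dev = 12+16 = 28
ES_Database migration = max(EF_Backend dev=26, EF_Frontend dev=28) = 28; EF_Database migration = 28+11 = 39
Expected project duration μ = 39 days. Critical path: API spec → Frontend dev → Database migration.

Variance along critical path = 2.778 + 5.444 + 4.000 = 12.222; σ = √12.222 = 3.496 days.
Z = (41 − 39) / 3.496 = 0.572
P(T ≤ 41) = Φ(0.572) ≈ 0.716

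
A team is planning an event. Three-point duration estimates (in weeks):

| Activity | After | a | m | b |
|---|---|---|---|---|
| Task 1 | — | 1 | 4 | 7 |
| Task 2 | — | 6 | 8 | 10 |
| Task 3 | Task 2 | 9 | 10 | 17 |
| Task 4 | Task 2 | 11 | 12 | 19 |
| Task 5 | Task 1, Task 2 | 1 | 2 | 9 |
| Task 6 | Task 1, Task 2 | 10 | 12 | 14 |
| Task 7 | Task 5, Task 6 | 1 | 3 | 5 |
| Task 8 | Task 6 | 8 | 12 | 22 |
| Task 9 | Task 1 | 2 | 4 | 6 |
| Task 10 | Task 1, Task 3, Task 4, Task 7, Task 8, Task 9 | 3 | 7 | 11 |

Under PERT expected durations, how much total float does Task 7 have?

te_Task 1 = (1 + 4·4 + 7)/6 = 24/6 = 4
te_Task 2 = (6 + 4·8 + 10)/6 = 48/6 = 8
te_Task 3 = (9 + 4·10 + 17)/6 = 66/6 = 11
te_Task 4 = (11 + 4·12 + 19)/6 = 78/6 = 13
te_Task 5 = (1 + 4·2 + 9)/6 = 18/6 = 3
te_Task 6 = (10 + 4·12 + 14)/6 = 72/6 = 12
te_Task 7 = (1 + 4·3 + 5)/6 = 18/6 = 3
te_Task 8 = (8 + 4·12 + 22)/6 = 78/6 = 13
te_Task 9 = (2 + 4·4 + 6)/6 = 24/6 = 4
te_Task 10 = (3 + 4·7 + 11)/6 = 42/6 = 7

Forward pass:
ES_Task 1 = 0; EF_Task 1 = 4
ES_Task 2 = 0; EF_Task 2 = 8
ES_Task 3 = 8; EF_Task 3 = 8+11 = 19
ES_Task 4 = 8; EF_Task 4 = 8+13 = 21
ES_Task 5 = max(EF_Task 1=4, EF_Task 2=8) = 8; EF_Task 5 = 8+3 = 11
ES_Task 6 = max(EF_Task 1=4, EF_Task 2=8) = 8; EF_Task 6 = 8+12 = 20
ES_Task 7 = max(EF_Task 5=11, EF_Task 6=20) = 20; EF_Task 7 = 20+3 = 23
ES_Task 8 = 20; EF_Task 8 = 20+13 = 33
ES_Task 9 = 4; EF_Task 9 = 4+4 = 8
ES_Task 10 = max(EF_Task 1=4, EF_Task 3=19, EF_Task 4=21, EF_Task 7=23, EF_Task 8=33, EF_Task 9=8) = 33; EF_Task 10 = 33+7 = 40
Expected project duration μ = 40 weeks. Critical path: Task 2 → Task 6 → Task 8 → Task 10.

Backward pass:
LF_Task 10 = 40; LS_Task 10 = 40−7 = 33
LF_Task 9 = LS_Task 10 = 33; LS_Task 9 = 33−4 = 29
LF_Task 8 = LS_Task 10 = 33; LS_Task 8 = 33−13 = 20
LF_Task 7 = LS_Task 10 = 33; LS_Task 7 = 33−3 = 30
LF_Task 6 = min(LS_Task 7=30, LS_Task 8=20) = 20; LS_Task 6 = 20−12 = 8
LF_Task 5 = LS_Task 7 = 30; LS_Task 5 = 30−3 = 27
LF_Task 4 = LS_Task 10 = 33; LS_Task 4 = 33−13 = 20
LF_Task 3 = LS_Task 10 = 33; LS_Task 3 = 33−11 = 22
LF_Task 2 = min(LS_Task 3=22, LS_Task 4=20, LS_Task 5=27, LS_Task 6=8) = 8; LS_Task 2 = 8−8 = 0
LF_Task 1 = min(LS_Task 5=27, LS_Task 6=8, LS_Task 9=29, LS_Task 10=33) = 8; LS_Task 1 = 8−4 = 4
Slack_Task 7 = LS_Task 7 − ES_Task 7 = 30 − 20 = 10

10 weeks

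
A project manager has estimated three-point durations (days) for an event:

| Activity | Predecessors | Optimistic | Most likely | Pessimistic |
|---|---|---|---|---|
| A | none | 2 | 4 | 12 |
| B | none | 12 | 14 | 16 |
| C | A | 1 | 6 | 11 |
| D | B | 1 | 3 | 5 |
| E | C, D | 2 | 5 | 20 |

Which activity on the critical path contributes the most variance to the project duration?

E

te_A = (2 + 4·4 + 12)/6 = 30/6 = 5; σ²_A = ((12−2)/6)² = 2.778
te_B = (12 + 4·14 + 16)/6 = 84/6 = 14; σ²_B = ((16−12)/6)² = 0.444
te_C = (1 + 4·6 + 11)/6 = 36/6 = 6; σ²_C = ((11−1)/6)² = 2.778
te_D = (1 + 4·3 + 5)/6 = 18/6 = 3; σ²_D = ((5−1)/6)² = 0.444
te_E = (2 + 4·5 + 20)/6 = 42/6 = 7; σ²_E = ((20−2)/6)² = 9.000

Forward pass:
ES_A = 0; EF_A = 5
ES_B = 0; EF_B = 14
ES_C = 5; EF_C = 5+6 = 11
ES_D = 14; EF_D = 14+3 = 17
ES_E = max(EF_C=11, EF_D=17) = 17; EF_E = 17+7 = 24
Expected project duration μ = 24 days. Critical path: B → D → E.

Variances on critical path: σ²_B=0.444, σ²_D=0.444, σ²_E=9.000.
Largest is σ²_E = 9.000.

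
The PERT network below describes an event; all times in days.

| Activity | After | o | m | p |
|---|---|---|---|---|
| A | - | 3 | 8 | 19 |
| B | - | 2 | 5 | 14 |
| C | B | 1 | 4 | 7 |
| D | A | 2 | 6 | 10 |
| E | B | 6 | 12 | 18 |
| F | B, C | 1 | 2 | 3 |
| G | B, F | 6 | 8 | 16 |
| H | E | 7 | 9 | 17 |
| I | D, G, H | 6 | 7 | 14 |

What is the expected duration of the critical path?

te_A = (3 + 4·8 + 19)/6 = 54/6 = 9
te_B = (2 + 4·5 + 14)/6 = 36/6 = 6
te_C = (1 + 4·4 + 7)/6 = 24/6 = 4
te_D = (2 + 4·6 + 10)/6 = 36/6 = 6
te_E = (6 + 4·12 + 18)/6 = 72/6 = 12
te_F = (1 + 4·2 + 3)/6 = 12/6 = 2
te_G = (6 + 4·8 + 16)/6 = 54/6 = 9
te_H = (7 + 4·9 + 17)/6 = 60/6 = 10
te_I = (6 + 4·7 + 14)/6 = 48/6 = 8

Forward pass:
ES_A = 0; EF_A = 9
ES_B = 0; EF_B = 6
ES_C = 6; EF_C = 6+4 = 10
ES_D = 9; EF_D = 9+6 = 15
ES_E = 6; EF_E = 6+12 = 18
ES_F = max(EF_B=6, EF_C=10) = 10; EF_F = 10+2 = 12
ES_G = max(EF_B=6, EF_F=12) = 12; EF_G = 12+9 = 21
ES_H = 18; EF_H = 18+10 = 28
ES_I = max(EF_D=15, EF_G=21, EF_H=28) = 28; EF_I = 28+8 = 36
Expected project duration μ = 36 days. Critical path: B → E → H → I.

36 days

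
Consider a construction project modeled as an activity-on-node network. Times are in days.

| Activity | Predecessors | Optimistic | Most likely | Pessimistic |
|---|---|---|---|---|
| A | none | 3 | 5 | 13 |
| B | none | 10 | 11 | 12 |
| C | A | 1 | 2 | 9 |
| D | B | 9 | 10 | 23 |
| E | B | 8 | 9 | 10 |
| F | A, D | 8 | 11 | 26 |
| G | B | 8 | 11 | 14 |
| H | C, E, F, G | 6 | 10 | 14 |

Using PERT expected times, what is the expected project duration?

46 days

te_A = (3 + 4·5 + 13)/6 = 36/6 = 6
te_B = (10 + 4·11 + 12)/6 = 66/6 = 11
te_C = (1 + 4·2 + 9)/6 = 18/6 = 3
te_D = (9 + 4·10 + 23)/6 = 72/6 = 12
te_E = (8 + 4·9 + 10)/6 = 54/6 = 9
te_F = (8 + 4·11 + 26)/6 = 78/6 = 13
te_G = (8 + 4·11 + 14)/6 = 66/6 = 11
te_H = (6 + 4·10 + 14)/6 = 60/6 = 10

Forward pass:
ES_A = 0; EF_A = 6
ES_B = 0; EF_B = 11
ES_C = 6; EF_C = 6+3 = 9
ES_D = 11; EF_D = 11+12 = 23
ES_E = 11; EF_E = 11+9 = 20
ES_F = max(EF_A=6, EF_D=23) = 23; EF_F = 23+13 = 36
ES_G = 11; EF_G = 11+11 = 22
ES_H = max(EF_C=9, EF_E=20, EF_F=36, EF_G=22) = 36; EF_H = 36+10 = 46
Expected project duration μ = 46 days. Critical path: B → D → F → H.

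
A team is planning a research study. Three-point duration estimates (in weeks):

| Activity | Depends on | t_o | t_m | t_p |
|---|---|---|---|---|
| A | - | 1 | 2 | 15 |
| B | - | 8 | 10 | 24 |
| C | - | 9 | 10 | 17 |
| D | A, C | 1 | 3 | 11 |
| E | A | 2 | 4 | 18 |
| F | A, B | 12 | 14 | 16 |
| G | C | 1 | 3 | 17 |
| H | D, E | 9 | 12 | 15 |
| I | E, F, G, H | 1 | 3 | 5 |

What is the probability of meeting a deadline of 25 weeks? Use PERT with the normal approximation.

te_A = (1 + 4·2 + 15)/6 = 24/6 = 4; σ²_A = ((15−1)/6)² = 5.444
te_B = (8 + 4·10 + 24)/6 = 72/6 = 12; σ²_B = ((24−8)/6)² = 7.111
te_C = (9 + 4·10 + 17)/6 = 66/6 = 11; σ²_C = ((17−9)/6)² = 1.778
te_D = (1 + 4·3 + 11)/6 = 24/6 = 4; σ²_D = ((11−1)/6)² = 2.778
te_E = (2 + 4·4 + 18)/6 = 36/6 = 6; σ²_E = ((18−2)/6)² = 7.111
te_F = (12 + 4·14 + 16)/6 = 84/6 = 14; σ²_F = ((16−12)/6)² = 0.444
te_G = (1 + 4·3 + 17)/6 = 30/6 = 5; σ²_G = ((17−1)/6)² = 7.111
te_H = (9 + 4·12 + 15)/6 = 72/6 = 12; σ²_H = ((15−9)/6)² = 1.000
te_I = (1 + 4·3 + 5)/6 = 18/6 = 3; σ²_I = ((5−1)/6)² = 0.444

Forward pass:
ES_A = 0; EF_A = 4
ES_B = 0; EF_B = 12
ES_C = 0; EF_C = 11
ES_D = max(EF_A=4, EF_C=11) = 11; EF_D = 11+4 = 15
ES_E = 4; EF_E = 4+6 = 10
ES_F = max(EF_A=4, EF_B=12) = 12; EF_F = 12+14 = 26
ES_G = 11; EF_G = 11+5 = 16
ES_H = max(EF_D=15, EF_E=10) = 15; EF_H = 15+12 = 27
ES_I = max(EF_E=10, EF_F=26, EF_G=16, EF_H=27) = 27; EF_I = 27+3 = 30
Expected project duration μ = 30 weeks. Critical path: C → D → H → I.

Variance along critical path = 1.778 + 2.778 + 1.000 + 0.444 = 6.000; σ = √6.000 = 2.449 weeks.
Z = (25 − 30) / 2.449 = -2.041
P(T ≤ 25) = Φ(-2.041) ≈ 0.021

0.021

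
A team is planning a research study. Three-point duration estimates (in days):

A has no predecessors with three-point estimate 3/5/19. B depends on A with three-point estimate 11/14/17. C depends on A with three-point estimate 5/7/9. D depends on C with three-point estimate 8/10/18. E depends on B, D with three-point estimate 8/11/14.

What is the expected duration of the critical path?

te_A = (3 + 4·5 + 19)/6 = 42/6 = 7
te_B = (11 + 4·14 + 17)/6 = 84/6 = 14
te_C = (5 + 4·7 + 9)/6 = 42/6 = 7
te_D = (8 + 4·10 + 18)/6 = 66/6 = 11
te_E = (8 + 4·11 + 14)/6 = 66/6 = 11

Forward pass:
ES_A = 0; EF_A = 7
ES_B = 7; EF_B = 7+14 = 21
ES_C = 7; EF_C = 7+7 = 14
ES_D = 14; EF_D = 14+11 = 25
ES_E = max(EF_B=21, EF_D=25) = 25; EF_E = 25+11 = 36
Expected project duration μ = 36 days. Critical path: A → C → D → E.

36 days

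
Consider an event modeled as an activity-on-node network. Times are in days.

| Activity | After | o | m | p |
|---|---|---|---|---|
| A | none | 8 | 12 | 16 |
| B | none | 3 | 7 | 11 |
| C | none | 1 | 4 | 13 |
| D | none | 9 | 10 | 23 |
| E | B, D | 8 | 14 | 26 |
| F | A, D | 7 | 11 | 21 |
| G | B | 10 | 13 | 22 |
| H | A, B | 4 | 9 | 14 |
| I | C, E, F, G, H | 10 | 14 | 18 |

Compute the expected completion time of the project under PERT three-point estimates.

te_A = (8 + 4·12 + 16)/6 = 72/6 = 12
te_B = (3 + 4·7 + 11)/6 = 42/6 = 7
te_C = (1 + 4·4 + 13)/6 = 30/6 = 5
te_D = (9 + 4·10 + 23)/6 = 72/6 = 12
te_E = (8 + 4·14 + 26)/6 = 90/6 = 15
te_F = (7 + 4·11 + 21)/6 = 72/6 = 12
te_G = (10 + 4·13 + 22)/6 = 84/6 = 14
te_H = (4 + 4·9 + 14)/6 = 54/6 = 9
te_I = (10 + 4·14 + 18)/6 = 84/6 = 14

Forward pass:
ES_A = 0; EF_A = 12
ES_B = 0; EF_B = 7
ES_C = 0; EF_C = 5
ES_D = 0; EF_D = 12
ES_E = max(EF_B=7, EF_D=12) = 12; EF_E = 12+15 = 27
ES_F = max(EF_A=12, EF_D=12) = 12; EF_F = 12+12 = 24
ES_G = 7; EF_G = 7+14 = 21
ES_H = max(EF_A=12, EF_B=7) = 12; EF_H = 12+9 = 21
ES_I = max(EF_C=5, EF_E=27, EF_F=24, EF_G=21, EF_H=21) = 27; EF_I = 27+14 = 41
Expected project duration μ = 41 days. Critical path: D → E → I.

41 days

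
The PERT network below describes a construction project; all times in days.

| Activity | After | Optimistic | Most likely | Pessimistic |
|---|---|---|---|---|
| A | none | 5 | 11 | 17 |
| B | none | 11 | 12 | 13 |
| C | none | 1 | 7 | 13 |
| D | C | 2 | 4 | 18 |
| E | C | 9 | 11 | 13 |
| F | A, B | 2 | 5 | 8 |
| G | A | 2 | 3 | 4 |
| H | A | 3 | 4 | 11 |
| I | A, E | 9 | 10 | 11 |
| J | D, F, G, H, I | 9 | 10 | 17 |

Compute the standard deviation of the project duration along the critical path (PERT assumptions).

te_A = (5 + 4·11 + 17)/6 = 66/6 = 11; σ²_A = ((17−5)/6)² = 4.000
te_B = (11 + 4·12 + 13)/6 = 72/6 = 12; σ²_B = ((13−11)/6)² = 0.111
te_C = (1 + 4·7 + 13)/6 = 42/6 = 7; σ²_C = ((13−1)/6)² = 4.000
te_D = (2 + 4·4 + 18)/6 = 36/6 = 6; σ²_D = ((18−2)/6)² = 7.111
te_E = (9 + 4·11 + 13)/6 = 66/6 = 11; σ²_E = ((13−9)/6)² = 0.444
te_F = (2 + 4·5 + 8)/6 = 30/6 = 5; σ²_F = ((8−2)/6)² = 1.000
te_G = (2 + 4·3 + 4)/6 = 18/6 = 3; σ²_G = ((4−2)/6)² = 0.111
te_H = (3 + 4·4 + 11)/6 = 30/6 = 5; σ²_H = ((11−3)/6)² = 1.778
te_I = (9 + 4·10 + 11)/6 = 60/6 = 10; σ²_I = ((11−9)/6)² = 0.111
te_J = (9 + 4·10 + 17)/6 = 66/6 = 11; σ²_J = ((17−9)/6)² = 1.778

Forward pass:
ES_A = 0; EF_A = 11
ES_B = 0; EF_B = 12
ES_C = 0; EF_C = 7
ES_D = 7; EF_D = 7+6 = 13
ES_E = 7; EF_E = 7+11 = 18
ES_F = max(EF_A=11, EF_B=12) = 12; EF_F = 12+5 = 17
ES_G = 11; EF_G = 11+3 = 14
ES_H = 11; EF_H = 11+5 = 16
ES_I = max(EF_A=11, EF_E=18) = 18; EF_I = 18+10 = 28
ES_J = max(EF_D=13, EF_F=17, EF_G=14, EF_H=16, EF_I=28) = 28; EF_J = 28+11 = 39
Expected project duration μ = 39 days. Critical path: C → E → I → J.

Variance along critical path = 4.000 + 0.444 + 0.111 + 1.778 = 6.333
σ = √6.333 = 2.517 days

2.52 days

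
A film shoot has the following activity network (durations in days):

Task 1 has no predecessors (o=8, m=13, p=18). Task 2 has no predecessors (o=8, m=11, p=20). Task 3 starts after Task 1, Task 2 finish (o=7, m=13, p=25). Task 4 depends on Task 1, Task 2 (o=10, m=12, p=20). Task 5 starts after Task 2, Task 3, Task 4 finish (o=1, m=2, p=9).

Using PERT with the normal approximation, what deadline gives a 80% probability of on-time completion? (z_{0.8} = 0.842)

te_Task 1 = (8 + 4·13 + 18)/6 = 78/6 = 13; σ²_Task 1 = ((18−8)/6)² = 2.778
te_Task 2 = (8 + 4·11 + 20)/6 = 72/6 = 12; σ²_Task 2 = ((20−8)/6)² = 4.000
te_Task 3 = (7 + 4·13 + 25)/6 = 84/6 = 14; σ²_Task 3 = ((25−7)/6)² = 9.000
te_Task 4 = (10 + 4·12 + 20)/6 = 78/6 = 13; σ²_Task 4 = ((20−10)/6)² = 2.778
te_Task 5 = (1 + 4·2 + 9)/6 = 18/6 = 3; σ²_Task 5 = ((9−1)/6)² = 1.778

Forward pass:
ES_Task 1 = 0; EF_Task 1 = 13
ES_Task 2 = 0; EF_Task 2 = 12
ES_Task 3 = max(EF_Task 1=13, EF_Task 2=12) = 13; EF_Task 3 = 13+14 = 27
ES_Task 4 = max(EF_Task 1=13, EF_Task 2=12) = 13; EF_Task 4 = 13+13 = 26
ES_Task 5 = max(EF_Task 2=12, EF_Task 3=27, EF_Task 4=26) = 27; EF_Task 5 = 27+3 = 30
Expected project duration μ = 30 days. Critical path: Task 1 → Task 3 → Task 5.

Variance along critical path = 2.778 + 9.000 + 1.778 = 13.556; σ = 3.682 days.
D = μ + z·σ = 30 + 0.842·3.682 = 33.1 days

33.1 days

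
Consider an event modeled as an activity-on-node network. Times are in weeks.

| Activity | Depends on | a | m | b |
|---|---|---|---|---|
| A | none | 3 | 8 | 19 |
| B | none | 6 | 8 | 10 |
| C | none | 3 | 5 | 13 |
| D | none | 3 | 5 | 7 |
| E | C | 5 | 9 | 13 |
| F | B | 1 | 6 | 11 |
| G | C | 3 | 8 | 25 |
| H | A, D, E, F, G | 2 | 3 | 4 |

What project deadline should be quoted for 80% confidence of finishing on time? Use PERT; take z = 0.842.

22.4 weeks

te_A = (3 + 4·8 + 19)/6 = 54/6 = 9; σ²_A = ((19−3)/6)² = 7.111
te_B = (6 + 4·8 + 10)/6 = 48/6 = 8; σ²_B = ((10−6)/6)² = 0.444
te_C = (3 + 4·5 + 13)/6 = 36/6 = 6; σ²_C = ((13−3)/6)² = 2.778
te_D = (3 + 4·5 + 7)/6 = 30/6 = 5; σ²_D = ((7−3)/6)² = 0.444
te_E = (5 + 4·9 + 13)/6 = 54/6 = 9; σ²_E = ((13−5)/6)² = 1.778
te_F = (1 + 4·6 + 11)/6 = 36/6 = 6; σ²_F = ((11−1)/6)² = 2.778
te_G = (3 + 4·8 + 25)/6 = 60/6 = 10; σ²_G = ((25−3)/6)² = 13.444
te_H = (2 + 4·3 + 4)/6 = 18/6 = 3; σ²_H = ((4−2)/6)² = 0.111

Forward pass:
ES_A = 0; EF_A = 9
ES_B = 0; EF_B = 8
ES_C = 0; EF_C = 6
ES_D = 0; EF_D = 5
ES_E = 6; EF_E = 6+9 = 15
ES_F = 8; EF_F = 8+6 = 14
ES_G = 6; EF_G = 6+10 = 16
ES_H = max(EF_A=9, EF_D=5, EF_E=15, EF_F=14, EF_G=16) = 16; EF_H = 16+3 = 19
Expected project duration μ = 19 weeks. Critical path: C → G → H.

Variance along critical path = 2.778 + 13.444 + 0.111 = 16.333; σ = 4.041 weeks.
D = μ + z·σ = 19 + 0.842·4.041 = 22.4 weeks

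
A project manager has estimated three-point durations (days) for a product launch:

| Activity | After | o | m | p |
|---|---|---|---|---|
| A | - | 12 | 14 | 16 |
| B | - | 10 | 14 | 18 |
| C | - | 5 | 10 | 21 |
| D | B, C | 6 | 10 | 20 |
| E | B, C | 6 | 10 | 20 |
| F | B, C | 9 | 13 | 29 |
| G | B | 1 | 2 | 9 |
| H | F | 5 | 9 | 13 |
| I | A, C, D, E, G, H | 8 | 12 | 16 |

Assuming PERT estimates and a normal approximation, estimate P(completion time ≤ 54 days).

te_A = (12 + 4·14 + 16)/6 = 84/6 = 14; σ²_A = ((16−12)/6)² = 0.444
te_B = (10 + 4·14 + 18)/6 = 84/6 = 14; σ²_B = ((18−10)/6)² = 1.778
te_C = (5 + 4·10 + 21)/6 = 66/6 = 11; σ²_C = ((21−5)/6)² = 7.111
te_D = (6 + 4·10 + 20)/6 = 66/6 = 11; σ²_D = ((20−6)/6)² = 5.444
te_E = (6 + 4·10 + 20)/6 = 66/6 = 11; σ²_E = ((20−6)/6)² = 5.444
te_F = (9 + 4·13 + 29)/6 = 90/6 = 15; σ²_F = ((29−9)/6)² = 11.111
te_G = (1 + 4·2 + 9)/6 = 18/6 = 3; σ²_G = ((9−1)/6)² = 1.778
te_H = (5 + 4·9 + 13)/6 = 54/6 = 9; σ²_H = ((13−5)/6)² = 1.778
te_I = (8 + 4·12 + 16)/6 = 72/6 = 12; σ²_I = ((16−8)/6)² = 1.778

Forward pass:
ES_A = 0; EF_A = 14
ES_B = 0; EF_B = 14
ES_C = 0; EF_C = 11
ES_D = max(EF_B=14, EF_C=11) = 14; EF_D = 14+11 = 25
ES_E = max(EF_B=14, EF_C=11) = 14; EF_E = 14+11 = 25
ES_F = max(EF_B=14, EF_C=11) = 14; EF_F = 14+15 = 29
ES_G = 14; EF_G = 14+3 = 17
ES_H = 29; EF_H = 29+9 = 38
ES_I = max(EF_A=14, EF_C=11, EF_D=25, EF_E=25, EF_G=17, EF_H=38) = 38; EF_I = 38+12 = 50
Expected project duration μ = 50 days. Critical path: B → F → H → I.

Variance along critical path = 1.778 + 11.111 + 1.778 + 1.778 = 16.444; σ = √16.444 = 4.055 days.
Z = (54 − 50) / 4.055 = 0.986
P(T ≤ 54) = Φ(0.986) ≈ 0.838

0.838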